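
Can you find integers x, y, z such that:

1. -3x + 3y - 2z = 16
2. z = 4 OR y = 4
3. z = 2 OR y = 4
Yes

Take x = -2, y = 4, z = 1. Substituting into each constraint:
  (1) -3(-2) + 3(4) - 2(1) = 16 ✓
  (2) y = 4, target 4 ✓ (second branch holds)
  (3) y = 4, target 4 ✓ (second branch holds)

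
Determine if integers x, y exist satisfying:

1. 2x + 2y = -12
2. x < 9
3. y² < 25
Yes

Take x = -6, y = 0. Substituting into each constraint:
  (1) 2(-6) + 2(0) = -12 ✓
  (2) -6 < 9 ✓
  (3) y² = (0)² = 0, and 0 < 25 ✓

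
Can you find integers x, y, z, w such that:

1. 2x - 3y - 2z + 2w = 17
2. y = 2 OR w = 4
Yes

Take x = 6, y = 1, z = 0, w = 4. Substituting into each constraint:
  (1) 2(6) - 3(1) - 2(0) + 2(4) = 17 ✓
  (2) w = 4, target 4 ✓ (second branch holds)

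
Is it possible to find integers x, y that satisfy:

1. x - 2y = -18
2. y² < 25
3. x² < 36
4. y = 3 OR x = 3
No

A contradictory subset is {x - 2y = -18, x² < 36, y = 3 OR x = 3}. No integer assignment can satisfy these jointly:

  - x - 2y = -18: is a linear equation tying the variables together
  - x² < 36: restricts x to |x| ≤ 5
  - y = 3 OR x = 3: forces a choice: either y = 3 or x = 3

Split on the disjunction (y = 3 OR x = 3):
  • If y = 3: the equation forces x = -12, but x² < 36 requires |x| ≤ 5.
  • If x = 3: with x = 3, every remaining term of the linear equation is divisible by 2, so the left side is ≡ 0 (mod 2); but the right side -21 ≡ 1 (mod 2). No integers can satisfy it.
Both branches are infeasible, so the system has no integer solution.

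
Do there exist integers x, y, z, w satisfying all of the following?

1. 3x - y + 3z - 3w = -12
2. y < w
Yes

Take x = -3, y = 0, z = 0, w = 1. Substituting into each constraint:
  (1) 3(-3) + 0 + 3(0) - 3(1) = -12 ✓
  (2) 0 < 1 ✓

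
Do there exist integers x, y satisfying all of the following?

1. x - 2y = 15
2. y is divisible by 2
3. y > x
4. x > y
No

A contradictory subset is {y > x, x > y}. No integer assignment can satisfy these jointly:

  - y > x: bounds one variable relative to another variable
  - x > y: bounds one variable relative to another variable

Direct contradiction: y > x and x > y cannot both hold.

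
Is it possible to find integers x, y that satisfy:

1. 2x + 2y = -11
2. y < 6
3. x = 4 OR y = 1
No

Even the single constraint (2x + 2y = -11) is infeasible over the integers.

  - 2x + 2y = -11: every term on the left is divisible by 2, so the LHS ≡ 0 (mod 2), but the RHS -11 is not — no integer solution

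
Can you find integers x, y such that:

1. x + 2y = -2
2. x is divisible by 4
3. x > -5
Yes

Take x = 0, y = -1. Substituting into each constraint:
  (1) 0 + 2(-1) = -2 ✓
  (2) 0 = 4 × 0, remainder 0 ✓
  (3) 0 > -5 ✓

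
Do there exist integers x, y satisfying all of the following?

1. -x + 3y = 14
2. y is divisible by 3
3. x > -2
Yes

Take x = 4, y = 6. Substituting into each constraint:
  (1) (-4) + 3(6) = 14 ✓
  (2) 6 = 3 × 2, remainder 0 ✓
  (3) 4 > -2 ✓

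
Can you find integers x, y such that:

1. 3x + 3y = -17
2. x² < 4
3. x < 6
No

Even the single constraint (3x + 3y = -17) is infeasible over the integers.

  - 3x + 3y = -17: every term on the left is divisible by 3, so the LHS ≡ 0 (mod 3), but the RHS -17 is not — no integer solution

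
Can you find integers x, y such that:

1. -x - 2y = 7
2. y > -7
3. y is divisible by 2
Yes

Take x = -7, y = 0. Substituting into each constraint:
  (1) 7 - 2(0) = 7 ✓
  (2) 0 > -7 ✓
  (3) 0 = 2 × 0, remainder 0 ✓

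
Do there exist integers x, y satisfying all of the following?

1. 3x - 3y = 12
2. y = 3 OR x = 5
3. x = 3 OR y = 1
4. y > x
No

A contradictory subset is {3x - 3y = 12, y > x}. No integer assignment can satisfy these jointly:

  - 3x - 3y = 12: is a linear equation tying the variables together
  - y > x: bounds one variable relative to another variable

From the equation, x − y = 4, i.e. y − x = -4; but y > x requires y − x ≥ 1. Contradiction.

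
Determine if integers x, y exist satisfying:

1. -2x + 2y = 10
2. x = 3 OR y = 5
Yes

Take x = 0, y = 5. Substituting into each constraint:
  (1) -2(0) + 2(5) = 10 ✓
  (2) y = 5, target 5 ✓ (second branch holds)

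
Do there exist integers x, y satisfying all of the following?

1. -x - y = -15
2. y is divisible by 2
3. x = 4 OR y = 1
No

The full constraint system is jointly infeasible over the integers. Each constraint and what it forces:

  - -x - y = -15: is a linear equation tying the variables together
  - y is divisible by 2: restricts y to multiples of 2
  - x = 4 OR y = 1: forces a choice: either x = 4 or y = 1

Split on the disjunction (x = 4 OR y = 1):
  • If x = 4: with x = 4, writing y = 2y', every remaining term of the linear equation is divisible by 2, so the left side is ≡ 0 (mod 2); but the right side -11 ≡ 1 (mod 2). No integers can satisfy it.
  • If y = 1: this contradicts the divisibility constraint — 1 is not a multiple of 2.
Both branches are infeasible, so the system has no integer solution.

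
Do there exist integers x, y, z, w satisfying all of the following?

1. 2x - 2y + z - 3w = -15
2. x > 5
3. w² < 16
Yes

Take x = 6, y = 14, z = 1, w = 0. Substituting into each constraint:
  (1) 2(6) - 2(14) + 1 - 3(0) = -15 ✓
  (2) 6 > 5 ✓
  (3) w² = (0)² = 0, and 0 < 16 ✓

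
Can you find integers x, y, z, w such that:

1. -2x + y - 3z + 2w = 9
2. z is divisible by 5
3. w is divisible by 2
Yes

Take x = 0, y = 9, z = 0, w = 0. Substituting into each constraint:
  (1) -2(0) + 9 - 3(0) + 2(0) = 9 ✓
  (2) 0 = 5 × 0, remainder 0 ✓
  (3) 0 = 2 × 0, remainder 0 ✓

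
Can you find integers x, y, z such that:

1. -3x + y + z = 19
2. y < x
Yes

Take x = 1, y = 0, z = 22. Substituting into each constraint:
  (1) -3(1) + 0 + 22 = 19 ✓
  (2) 0 < 1 ✓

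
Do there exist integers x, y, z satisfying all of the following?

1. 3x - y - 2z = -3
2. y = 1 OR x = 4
Yes

Take x = 0, y = 1, z = 1. Substituting into each constraint:
  (1) 3(0) + (-1) - 2(1) = -3 ✓
  (2) y = 1, target 1 ✓ (first branch holds)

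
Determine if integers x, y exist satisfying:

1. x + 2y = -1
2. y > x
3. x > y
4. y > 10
No

A contradictory subset is {y > x, x > y}. No integer assignment can satisfy these jointly:

  - y > x: bounds one variable relative to another variable
  - x > y: bounds one variable relative to another variable

Direct contradiction: y > x and x > y cannot both hold.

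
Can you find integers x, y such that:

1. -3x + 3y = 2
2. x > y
No

Even the single constraint (-3x + 3y = 2) is infeasible over the integers.

  - -3x + 3y = 2: every term on the left is divisible by 3, so the LHS ≡ 0 (mod 3), but the RHS 2 is not — no integer solution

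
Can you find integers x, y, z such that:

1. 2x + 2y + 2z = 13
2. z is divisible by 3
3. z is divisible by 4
No

Even the single constraint (2x + 2y + 2z = 13) is infeasible over the integers.

  - 2x + 2y + 2z = 13: every term on the left is divisible by 2, so the LHS ≡ 0 (mod 2), but the RHS 13 is not — no integer solution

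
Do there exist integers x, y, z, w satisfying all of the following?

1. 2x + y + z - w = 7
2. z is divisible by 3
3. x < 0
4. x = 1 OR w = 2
Yes

Take x = -1, y = 11, z = 0, w = 2. Substituting into each constraint:
  (1) 2(-1) + 11 + 0 + (-2) = 7 ✓
  (2) 0 = 3 × 0, remainder 0 ✓
  (3) -1 < 0 ✓
  (4) w = 2, target 2 ✓ (second branch holds)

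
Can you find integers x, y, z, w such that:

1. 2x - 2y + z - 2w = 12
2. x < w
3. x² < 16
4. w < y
Yes

Take x = -1, y = 1, z = 16, w = 0. Substituting into each constraint:
  (1) 2(-1) - 2(1) + 16 - 2(0) = 12 ✓
  (2) -1 < 0 ✓
  (3) x² = (-1)² = 1, and 1 < 16 ✓
  (4) 0 < 1 ✓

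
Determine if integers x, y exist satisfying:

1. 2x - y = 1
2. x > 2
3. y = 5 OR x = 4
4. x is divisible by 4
Yes

Take x = 4, y = 7. Substituting into each constraint:
  (1) 2(4) + (-7) = 1 ✓
  (2) 4 > 2 ✓
  (3) x = 4, target 4 ✓ (second branch holds)
  (4) 4 = 4 × 1, remainder 0 ✓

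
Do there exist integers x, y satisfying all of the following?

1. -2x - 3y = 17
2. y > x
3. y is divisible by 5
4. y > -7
Yes

Take x = -16, y = 5. Substituting into each constraint:
  (1) -2(-16) - 3(5) = 17 ✓
  (2) 5 > -16 ✓
  (3) 5 = 5 × 1, remainder 0 ✓
  (4) 5 > -7 ✓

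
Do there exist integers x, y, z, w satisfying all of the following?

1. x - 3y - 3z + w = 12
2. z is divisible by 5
Yes

Take x = 0, y = -4, z = 0, w = 0. Substituting into each constraint:
  (1) 0 - 3(-4) - 3(0) + 0 = 12 ✓
  (2) 0 = 5 × 0, remainder 0 ✓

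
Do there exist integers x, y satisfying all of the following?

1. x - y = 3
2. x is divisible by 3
Yes

Take x = 0, y = -3. Substituting into each constraint:
  (1) 0 + 3 = 3 ✓
  (2) 0 = 3 × 0, remainder 0 ✓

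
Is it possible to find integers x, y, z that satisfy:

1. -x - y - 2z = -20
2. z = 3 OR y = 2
Yes

Take x = 0, y = 14, z = 3. Substituting into each constraint:
  (1) 0 + (-14) - 2(3) = -20 ✓
  (2) z = 3, target 3 ✓ (first branch holds)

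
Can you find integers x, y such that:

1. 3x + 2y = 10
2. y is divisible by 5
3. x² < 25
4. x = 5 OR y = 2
No

A contradictory subset is {y is divisible by 5, x² < 25, x = 5 OR y = 2}. No integer assignment can satisfy these jointly:

  - y is divisible by 5: restricts y to multiples of 5
  - x² < 25: restricts x to |x| ≤ 4
  - x = 5 OR y = 2: forces a choice: either x = 5 or y = 2

Split on the disjunction (x = 5 OR y = 2):
  • If x = 5: this contradicts x² < 25, which requires |x| ≤ 4.
  • If y = 2: this contradicts the divisibility constraint — 2 is not a multiple of 5.
Both branches are infeasible, so the system has no integer solution.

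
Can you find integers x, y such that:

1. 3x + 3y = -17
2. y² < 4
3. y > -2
No

Even the single constraint (3x + 3y = -17) is infeasible over the integers.

  - 3x + 3y = -17: every term on the left is divisible by 3, so the LHS ≡ 0 (mod 3), but the RHS -17 is not — no integer solution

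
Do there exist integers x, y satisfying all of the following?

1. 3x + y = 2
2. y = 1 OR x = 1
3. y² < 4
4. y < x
Yes

Take x = 1, y = -1. Substituting into each constraint:
  (1) 3(1) + (-1) = 2 ✓
  (2) x = 1, target 1 ✓ (second branch holds)
  (3) y² = (-1)² = 1, and 1 < 4 ✓
  (4) -1 < 1 ✓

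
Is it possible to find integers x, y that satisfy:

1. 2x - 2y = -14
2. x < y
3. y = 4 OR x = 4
Yes

Take x = -3, y = 4. Substituting into each constraint:
  (1) 2(-3) - 2(4) = -14 ✓
  (2) -3 < 4 ✓
  (3) y = 4, target 4 ✓ (first branch holds)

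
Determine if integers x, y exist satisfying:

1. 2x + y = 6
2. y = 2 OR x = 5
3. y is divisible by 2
Yes

Take x = 2, y = 2. Substituting into each constraint:
  (1) 2(2) + 2 = 6 ✓
  (2) y = 2, target 2 ✓ (first branch holds)
  (3) 2 = 2 × 1, remainder 0 ✓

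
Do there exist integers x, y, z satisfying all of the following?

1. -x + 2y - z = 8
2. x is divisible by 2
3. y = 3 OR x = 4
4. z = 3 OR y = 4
Yes

Take x = 4, y = 4, z = -4. Substituting into each constraint:
  (1) (-4) + 2(4) + 4 = 8 ✓
  (2) 4 = 2 × 2, remainder 0 ✓
  (3) x = 4, target 4 ✓ (second branch holds)
  (4) y = 4, target 4 ✓ (second branch holds)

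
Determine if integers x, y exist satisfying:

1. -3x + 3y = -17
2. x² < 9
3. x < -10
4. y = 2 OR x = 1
No

Even the single constraint (-3x + 3y = -17) is infeasible over the integers.

  - -3x + 3y = -17: every term on the left is divisible by 3, so the LHS ≡ 0 (mod 3), but the RHS -17 is not — no integer solution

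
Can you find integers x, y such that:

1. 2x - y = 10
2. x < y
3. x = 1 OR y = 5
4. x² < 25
No

A contradictory subset is {2x - y = 10, x < y, x = 1 OR y = 5}. No integer assignment can satisfy these jointly:

  - 2x - y = 10: is a linear equation tying the variables together
  - x < y: bounds one variable relative to another variable
  - x = 1 OR y = 5: forces a choice: either x = 1 or y = 5

Split on the disjunction (x = 1 OR y = 5):
  • If x = 1: the equation forces y = -8, giving (x, y) = (1, -8), which violates y > x.
  • If y = 5: with y = 5, every remaining term of the linear equation is divisible by 2, so the left side is ≡ 0 (mod 2); but the right side 15 ≡ 1 (mod 2). No integers can satisfy it.
Both branches are infeasible, so the system has no integer solution.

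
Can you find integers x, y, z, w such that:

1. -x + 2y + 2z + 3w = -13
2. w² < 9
Yes

Take x = 1, y = -6, z = 0, w = 0. Substituting into each constraint:
  (1) (-1) + 2(-6) + 2(0) + 3(0) = -13 ✓
  (2) w² = (0)² = 0, and 0 < 9 ✓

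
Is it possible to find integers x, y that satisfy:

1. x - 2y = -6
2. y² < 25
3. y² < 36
Yes

Take x = -6, y = 0. Substituting into each constraint:
  (1) (-6) - 2(0) = -6 ✓
  (2) y² = (0)² = 0, and 0 < 25 ✓
  (3) y² = (0)² = 0, and 0 < 36 ✓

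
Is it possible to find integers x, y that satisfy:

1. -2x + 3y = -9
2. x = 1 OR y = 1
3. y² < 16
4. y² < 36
Yes

Take x = 6, y = 1. Substituting into each constraint:
  (1) -2(6) + 3(1) = -9 ✓
  (2) y = 1, target 1 ✓ (second branch holds)
  (3) y² = (1)² = 1, and 1 < 16 ✓
  (4) y² = (1)² = 1, and 1 < 36 ✓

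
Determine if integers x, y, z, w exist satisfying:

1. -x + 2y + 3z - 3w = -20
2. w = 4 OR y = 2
Yes

Take x = 0, y = -1, z = -2, w = 4. Substituting into each constraint:
  (1) 0 + 2(-1) + 3(-2) - 3(4) = -20 ✓
  (2) w = 4, target 4 ✓ (first branch holds)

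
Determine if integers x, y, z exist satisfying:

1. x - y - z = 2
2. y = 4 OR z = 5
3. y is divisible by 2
Yes

Take x = 7, y = 0, z = 5. Substituting into each constraint:
  (1) 7 + 0 + (-5) = 2 ✓
  (2) z = 5, target 5 ✓ (second branch holds)
  (3) 0 = 2 × 0, remainder 0 ✓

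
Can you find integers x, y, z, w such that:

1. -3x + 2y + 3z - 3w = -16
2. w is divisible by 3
Yes

Take x = 0, y = 1, z = -6, w = 0. Substituting into each constraint:
  (1) -3(0) + 2(1) + 3(-6) - 3(0) = -16 ✓
  (2) 0 = 3 × 0, remainder 0 ✓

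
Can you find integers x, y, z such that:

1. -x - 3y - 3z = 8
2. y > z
Yes

Take x = -11, y = 1, z = 0. Substituting into each constraint:
  (1) 11 - 3(1) - 3(0) = 8 ✓
  (2) 1 > 0 ✓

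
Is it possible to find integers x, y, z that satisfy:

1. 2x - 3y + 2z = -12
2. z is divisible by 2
Yes

Take x = 0, y = 4, z = 0. Substituting into each constraint:
  (1) 2(0) - 3(4) + 2(0) = -12 ✓
  (2) 0 = 2 × 0, remainder 0 ✓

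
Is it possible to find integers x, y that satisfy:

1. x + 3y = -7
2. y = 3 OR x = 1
Yes

Take x = -16, y = 3. Substituting into each constraint:
  (1) (-16) + 3(3) = -7 ✓
  (2) y = 3, target 3 ✓ (first branch holds)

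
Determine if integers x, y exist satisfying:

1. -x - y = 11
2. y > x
Yes

Take x = -6, y = -5. Substituting into each constraint:
  (1) 6 + 5 = 11 ✓
  (2) -5 > -6 ✓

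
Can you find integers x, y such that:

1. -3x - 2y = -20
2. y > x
Yes

Take x = 2, y = 7. Substituting into each constraint:
  (1) -3(2) - 2(7) = -20 ✓
  (2) 7 > 2 ✓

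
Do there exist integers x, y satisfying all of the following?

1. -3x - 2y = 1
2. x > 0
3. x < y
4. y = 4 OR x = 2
No

A contradictory subset is {-3x - 2y = 1, x > 0, x < y}. No integer assignment can satisfy these jointly:

  - -3x - 2y = 1: is a linear equation tying the variables together
  - x > 0: bounds one variable relative to a constant
  - x < y: bounds one variable relative to another variable

Propagating the comparison: y > x and x ≥ 1 give y ≥ 2. Range argument: with x ∈ [1, ∞], y ∈ [2, ∞], the left side of the equation is at most -7, but the right side is 1 > -7. No integer solution exists.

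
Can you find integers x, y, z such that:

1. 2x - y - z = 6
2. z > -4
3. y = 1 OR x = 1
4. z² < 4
Yes

Take x = 1, y = -4, z = 0. Substituting into each constraint:
  (1) 2(1) + 4 + 0 = 6 ✓
  (2) 0 > -4 ✓
  (3) x = 1, target 1 ✓ (second branch holds)
  (4) z² = (0)² = 0, and 0 < 4 ✓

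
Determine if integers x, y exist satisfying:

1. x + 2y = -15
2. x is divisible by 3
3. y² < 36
Yes

Take x = -21, y = 3. Substituting into each constraint:
  (1) (-21) + 2(3) = -15 ✓
  (2) -21 = 3 × -7, remainder 0 ✓
  (3) y² = (3)² = 9, and 9 < 36 ✓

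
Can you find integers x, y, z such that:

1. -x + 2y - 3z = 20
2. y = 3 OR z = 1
Yes

Take x = -19, y = 2, z = 1. Substituting into each constraint:
  (1) 19 + 2(2) - 3(1) = 20 ✓
  (2) z = 1, target 1 ✓ (second branch holds)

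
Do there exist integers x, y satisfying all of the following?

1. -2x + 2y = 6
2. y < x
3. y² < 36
No

A contradictory subset is {-2x + 2y = 6, y < x}. No integer assignment can satisfy these jointly:

  - -2x + 2y = 6: is a linear equation tying the variables together
  - y < x: bounds one variable relative to another variable

From the equation, x − y = -3, i.e. x − y = -3; but x > y requires x − y ≥ 1. Contradiction.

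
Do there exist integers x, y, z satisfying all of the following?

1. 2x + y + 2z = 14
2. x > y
Yes

Take x = 1, y = 0, z = 6. Substituting into each constraint:
  (1) 2(1) + 0 + 2(6) = 14 ✓
  (2) 1 > 0 ✓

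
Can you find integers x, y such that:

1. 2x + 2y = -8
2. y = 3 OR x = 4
Yes

Take x = -7, y = 3. Substituting into each constraint:
  (1) 2(-7) + 2(3) = -8 ✓
  (2) y = 3, target 3 ✓ (first branch holds)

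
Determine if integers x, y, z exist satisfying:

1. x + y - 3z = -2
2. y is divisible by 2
Yes

Take x = 1, y = 0, z = 1. Substituting into each constraint:
  (1) 1 + 0 - 3(1) = -2 ✓
  (2) 0 = 2 × 0, remainder 0 ✓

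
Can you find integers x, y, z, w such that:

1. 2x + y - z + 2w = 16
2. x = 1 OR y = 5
Yes

Take x = 0, y = 5, z = 1, w = 6. Substituting into each constraint:
  (1) 2(0) + 5 + (-1) + 2(6) = 16 ✓
  (2) y = 5, target 5 ✓ (second branch holds)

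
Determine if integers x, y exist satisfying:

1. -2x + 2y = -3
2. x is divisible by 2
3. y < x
No

Even the single constraint (-2x + 2y = -3) is infeasible over the integers.

  - -2x + 2y = -3: every term on the left is divisible by 2, so the LHS ≡ 0 (mod 2), but the RHS -3 is not — no integer solution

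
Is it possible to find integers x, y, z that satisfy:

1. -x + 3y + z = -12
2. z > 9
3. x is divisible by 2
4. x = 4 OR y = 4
Yes

Take x = 4, y = -6, z = 10. Substituting into each constraint:
  (1) (-4) + 3(-6) + 10 = -12 ✓
  (2) 10 > 9 ✓
  (3) 4 = 2 × 2, remainder 0 ✓
  (4) x = 4, target 4 ✓ (first branch holds)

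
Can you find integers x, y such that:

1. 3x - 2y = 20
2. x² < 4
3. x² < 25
Yes

Take x = 0, y = -10. Substituting into each constraint:
  (1) 3(0) - 2(-10) = 20 ✓
  (2) x² = (0)² = 0, and 0 < 4 ✓
  (3) x² = (0)² = 0, and 0 < 25 ✓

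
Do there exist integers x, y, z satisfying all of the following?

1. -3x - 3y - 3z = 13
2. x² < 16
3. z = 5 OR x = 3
No

Even the single constraint (-3x - 3y - 3z = 13) is infeasible over the integers.

  - -3x - 3y - 3z = 13: every term on the left is divisible by 3, so the LHS ≡ 0 (mod 3), but the RHS 13 is not — no integer solution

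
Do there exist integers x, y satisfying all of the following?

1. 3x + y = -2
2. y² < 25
Yes

Take x = -1, y = 1. Substituting into each constraint:
  (1) 3(-1) + 1 = -2 ✓
  (2) y² = (1)² = 1, and 1 < 25 ✓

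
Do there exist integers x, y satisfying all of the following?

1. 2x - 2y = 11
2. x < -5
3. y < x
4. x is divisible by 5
No

Even the single constraint (2x - 2y = 11) is infeasible over the integers.

  - 2x - 2y = 11: every term on the left is divisible by 2, so the LHS ≡ 0 (mod 2), but the RHS 11 is not — no integer solution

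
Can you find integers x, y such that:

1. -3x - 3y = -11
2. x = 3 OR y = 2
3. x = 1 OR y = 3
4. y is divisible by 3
No

Even the single constraint (-3x - 3y = -11) is infeasible over the integers.

  - -3x - 3y = -11: every term on the left is divisible by 3, so the LHS ≡ 0 (mod 3), but the RHS -11 is not — no integer solution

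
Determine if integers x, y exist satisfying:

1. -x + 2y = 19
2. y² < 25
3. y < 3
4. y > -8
Yes

Take x = -19, y = 0. Substituting into each constraint:
  (1) 19 + 2(0) = 19 ✓
  (2) y² = (0)² = 0, and 0 < 25 ✓
  (3) 0 < 3 ✓
  (4) 0 > -8 ✓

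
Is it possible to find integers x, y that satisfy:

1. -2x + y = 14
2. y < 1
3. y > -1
Yes

Take x = -7, y = 0. Substituting into each constraint:
  (1) -2(-7) + 0 = 14 ✓
  (2) 0 < 1 ✓
  (3) 0 > -1 ✓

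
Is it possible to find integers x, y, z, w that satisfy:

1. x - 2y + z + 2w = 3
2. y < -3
Yes

Take x = 0, y = -4, z = -5, w = 0. Substituting into each constraint:
  (1) 0 - 2(-4) + (-5) + 2(0) = 3 ✓
  (2) -4 < -3 ✓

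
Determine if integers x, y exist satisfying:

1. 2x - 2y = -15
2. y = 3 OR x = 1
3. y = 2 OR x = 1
No

Even the single constraint (2x - 2y = -15) is infeasible over the integers.

  - 2x - 2y = -15: every term on the left is divisible by 2, so the LHS ≡ 0 (mod 2), but the RHS -15 is not — no integer solution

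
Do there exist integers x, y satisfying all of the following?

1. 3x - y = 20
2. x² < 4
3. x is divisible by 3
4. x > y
Yes

Take x = 0, y = -20. Substituting into each constraint:
  (1) 3(0) + 20 = 20 ✓
  (2) x² = (0)² = 0, and 0 < 4 ✓
  (3) 0 = 3 × 0, remainder 0 ✓
  (4) 0 > -20 ✓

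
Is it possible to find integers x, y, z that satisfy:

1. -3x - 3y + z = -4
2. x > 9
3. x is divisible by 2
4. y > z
Yes

Take x = 10, y = -14, z = -16. Substituting into each constraint:
  (1) -3(10) - 3(-14) + (-16) = -4 ✓
  (2) 10 > 9 ✓
  (3) 10 = 2 × 5, remainder 0 ✓
  (4) -14 > -16 ✓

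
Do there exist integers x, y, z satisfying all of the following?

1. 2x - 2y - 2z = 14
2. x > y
Yes

Take x = 0, y = -1, z = -6. Substituting into each constraint:
  (1) 2(0) - 2(-1) - 2(-6) = 14 ✓
  (2) 0 > -1 ✓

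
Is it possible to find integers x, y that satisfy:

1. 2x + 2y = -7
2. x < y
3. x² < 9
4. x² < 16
No

Even the single constraint (2x + 2y = -7) is infeasible over the integers.

  - 2x + 2y = -7: every term on the left is divisible by 2, so the LHS ≡ 0 (mod 2), but the RHS -7 is not — no integer solution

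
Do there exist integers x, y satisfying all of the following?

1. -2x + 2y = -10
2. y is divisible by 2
Yes

Take x = 5, y = 0. Substituting into each constraint:
  (1) -2(5) + 2(0) = -10 ✓
  (2) 0 = 2 × 0, remainder 0 ✓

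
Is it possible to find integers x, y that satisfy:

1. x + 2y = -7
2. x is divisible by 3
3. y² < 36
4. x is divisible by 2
No

A contradictory subset is {x + 2y = -7, x is divisible by 2}. No integer assignment can satisfy these jointly:

  - x + 2y = -7: is a linear equation tying the variables together
  - x is divisible by 2: restricts x to multiples of 2

Modular obstruction: writing x = 2x', every remaining term of the linear equation is divisible by 2, so the left side is ≡ 0 (mod 2); but the right side -7 ≡ 1 (mod 2). No integers can satisfy it.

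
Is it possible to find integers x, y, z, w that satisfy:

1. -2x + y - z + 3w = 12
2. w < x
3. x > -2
Yes

Take x = 1, y = 14, z = 0, w = 0. Substituting into each constraint:
  (1) -2(1) + 14 + 0 + 3(0) = 12 ✓
  (2) 0 < 1 ✓
  (3) 1 > -2 ✓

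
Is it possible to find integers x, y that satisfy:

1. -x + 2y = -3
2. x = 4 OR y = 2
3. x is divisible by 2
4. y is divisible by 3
No

A contradictory subset is {-x + 2y = -3, x = 4 OR y = 2, y is divisible by 3}. No integer assignment can satisfy these jointly:

  - -x + 2y = -3: is a linear equation tying the variables together
  - x = 4 OR y = 2: forces a choice: either x = 4 or y = 2
  - y is divisible by 3: restricts y to multiples of 3

Split on the disjunction (x = 4 OR y = 2):
  • If x = 4: with x = 4, writing y = 3y', every remaining term of the linear equation is divisible by 6, so the left side is ≡ 0 (mod 6); but the right side 1 ≡ 1 (mod 6). No integers can satisfy it.
  • If y = 2: this contradicts the divisibility constraint — 2 is not a multiple of 3.
Both branches are infeasible, so the system has no integer solution.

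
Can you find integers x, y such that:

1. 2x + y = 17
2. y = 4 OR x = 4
Yes

Take x = 4, y = 9. Substituting into each constraint:
  (1) 2(4) + 9 = 17 ✓
  (2) x = 4, target 4 ✓ (second branch holds)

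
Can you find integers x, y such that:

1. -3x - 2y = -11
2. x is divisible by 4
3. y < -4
No

A contradictory subset is {-3x - 2y = -11, x is divisible by 4}. No integer assignment can satisfy these jointly:

  - -3x - 2y = -11: is a linear equation tying the variables together
  - x is divisible by 4: restricts x to multiples of 4

Modular obstruction: writing x = 4x', every remaining term of the linear equation is divisible by 2, so the left side is ≡ 0 (mod 2); but the right side -11 ≡ 1 (mod 2). No integers can satisfy it.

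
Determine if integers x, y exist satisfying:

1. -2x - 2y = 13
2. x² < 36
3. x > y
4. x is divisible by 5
No

Even the single constraint (-2x - 2y = 13) is infeasible over the integers.

  - -2x - 2y = 13: every term on the left is divisible by 2, so the LHS ≡ 0 (mod 2), but the RHS 13 is not — no integer solution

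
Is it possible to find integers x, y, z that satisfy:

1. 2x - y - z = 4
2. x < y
Yes

Take x = 0, y = 1, z = -5. Substituting into each constraint:
  (1) 2(0) + (-1) + 5 = 4 ✓
  (2) 0 < 1 ✓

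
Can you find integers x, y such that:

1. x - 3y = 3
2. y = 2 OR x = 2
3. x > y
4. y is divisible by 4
No

A contradictory subset is {x - 3y = 3, y = 2 OR x = 2, y is divisible by 4}. No integer assignment can satisfy these jointly:

  - x - 3y = 3: is a linear equation tying the variables together
  - y = 2 OR x = 2: forces a choice: either y = 2 or x = 2
  - y is divisible by 4: restricts y to multiples of 4

Split on the disjunction (y = 2 OR x = 2):
  • If y = 2: this contradicts the divisibility constraint — 2 is not a multiple of 4.
  • If x = 2: with x = 2, writing y = 4y', every remaining term of the linear equation is divisible by 12, so the left side is ≡ 0 (mod 12); but the right side 1 ≡ 1 (mod 12). No integers can satisfy it.
Both branches are infeasible, so the system has no integer solution.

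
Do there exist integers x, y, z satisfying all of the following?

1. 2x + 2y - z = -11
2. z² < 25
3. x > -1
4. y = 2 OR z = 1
Yes

Take x = 0, y = -5, z = 1. Substituting into each constraint:
  (1) 2(0) + 2(-5) + (-1) = -11 ✓
  (2) z² = (1)² = 1, and 1 < 25 ✓
  (3) 0 > -1 ✓
  (4) z = 1, target 1 ✓ (second branch holds)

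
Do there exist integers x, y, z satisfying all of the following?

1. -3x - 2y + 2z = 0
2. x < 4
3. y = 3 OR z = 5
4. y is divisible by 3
Yes

Take x = 2, y = 3, z = 6. Substituting into each constraint:
  (1) -3(2) - 2(3) + 2(6) = 0 ✓
  (2) 2 < 4 ✓
  (3) y = 3, target 3 ✓ (first branch holds)
  (4) 3 = 3 × 1, remainder 0 ✓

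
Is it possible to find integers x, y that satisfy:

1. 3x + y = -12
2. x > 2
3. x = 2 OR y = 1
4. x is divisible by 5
No

A contradictory subset is {3x + y = -12, x > 2, x = 2 OR y = 1}. No integer assignment can satisfy these jointly:

  - 3x + y = -12: is a linear equation tying the variables together
  - x > 2: bounds one variable relative to a constant
  - x = 2 OR y = 1: forces a choice: either x = 2 or y = 1

Split on the disjunction (x = 2 OR y = 1):
  • If x = 2: this contradicts the bound x ≥ 3.
  • If y = 1: with y = 1, every remaining term of the linear equation is divisible by 3, so the left side is ≡ 0 (mod 3); but the right side -13 ≡ 2 (mod 3). No integers can satisfy it.
Both branches are infeasible, so the system has no integer solution.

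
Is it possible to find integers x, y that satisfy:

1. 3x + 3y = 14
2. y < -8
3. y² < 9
No

Even the single constraint (3x + 3y = 14) is infeasible over the integers.

  - 3x + 3y = 14: every term on the left is divisible by 3, so the LHS ≡ 0 (mod 3), but the RHS 14 is not — no integer solution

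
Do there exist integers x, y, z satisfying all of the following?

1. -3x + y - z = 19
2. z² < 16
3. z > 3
No

A contradictory subset is {z² < 16, z > 3}. No integer assignment can satisfy these jointly:

  - z² < 16: restricts z to |z| ≤ 3
  - z > 3: bounds one variable relative to a constant

Direct contradiction: the bounds on z require z ≥ 4 and z ≤ 3 simultaneously, which is empty.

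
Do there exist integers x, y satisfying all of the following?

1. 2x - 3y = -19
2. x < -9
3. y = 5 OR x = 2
No

The full constraint system is jointly infeasible over the integers. Each constraint and what it forces:

  - 2x - 3y = -19: is a linear equation tying the variables together
  - x < -9: bounds one variable relative to a constant
  - y = 5 OR x = 2: forces a choice: either y = 5 or x = 2

Split on the disjunction (y = 5 OR x = 2):
  • If y = 5: the equation forces x = -2, which contradicts the bound x ≤ -10.
  • If x = 2: this contradicts the bound x ≤ -10.
Both branches are infeasible, so the system has no integer solution.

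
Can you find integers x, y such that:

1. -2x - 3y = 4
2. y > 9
Yes

Take x = -17, y = 10. Substituting into each constraint:
  (1) -2(-17) - 3(10) = 4 ✓
  (2) 10 > 9 ✓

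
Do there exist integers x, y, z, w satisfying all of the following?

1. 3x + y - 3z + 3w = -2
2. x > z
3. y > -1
Yes

Take x = 0, y = 1, z = -1, w = -2. Substituting into each constraint:
  (1) 3(0) + 1 - 3(-1) + 3(-2) = -2 ✓
  (2) 0 > -1 ✓
  (3) 1 > -1 ✓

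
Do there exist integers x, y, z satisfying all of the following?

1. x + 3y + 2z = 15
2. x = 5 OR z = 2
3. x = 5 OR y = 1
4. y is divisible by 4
Yes

Take x = 5, y = 4, z = -1. Substituting into each constraint:
  (1) 5 + 3(4) + 2(-1) = 15 ✓
  (2) x = 5, target 5 ✓ (first branch holds)
  (3) x = 5, target 5 ✓ (first branch holds)
  (4) 4 = 4 × 1, remainder 0 ✓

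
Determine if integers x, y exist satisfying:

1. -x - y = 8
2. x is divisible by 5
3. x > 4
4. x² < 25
No

A contradictory subset is {x > 4, x² < 25}. No integer assignment can satisfy these jointly:

  - x > 4: bounds one variable relative to a constant
  - x² < 25: restricts x to |x| ≤ 4

Direct contradiction: the bounds on x require x ≥ 5 and x ≤ 4 simultaneously, which is empty.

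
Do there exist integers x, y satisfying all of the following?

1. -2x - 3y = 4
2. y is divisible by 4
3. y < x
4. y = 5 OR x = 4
Yes

Take x = 4, y = -4. Substituting into each constraint:
  (1) -2(4) - 3(-4) = 4 ✓
  (2) -4 = 4 × -1, remainder 0 ✓
  (3) -4 < 4 ✓
  (4) x = 4, target 4 ✓ (second branch holds)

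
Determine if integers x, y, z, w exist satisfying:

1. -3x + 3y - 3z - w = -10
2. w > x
Yes

Take x = 0, y = 0, z = 3, w = 1. Substituting into each constraint:
  (1) -3(0) + 3(0) - 3(3) + (-1) = -10 ✓
  (2) 1 > 0 ✓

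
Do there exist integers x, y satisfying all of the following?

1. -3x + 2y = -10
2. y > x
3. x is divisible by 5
Yes

Take x = 20, y = 25. Substituting into each constraint:
  (1) -3(20) + 2(25) = -10 ✓
  (2) 25 > 20 ✓
  (3) 20 = 5 × 4, remainder 0 ✓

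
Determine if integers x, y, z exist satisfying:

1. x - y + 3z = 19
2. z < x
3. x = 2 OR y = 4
Yes

Take x = 2, y = -14, z = 1. Substituting into each constraint:
  (1) 2 + 14 + 3(1) = 19 ✓
  (2) 1 < 2 ✓
  (3) x = 2, target 2 ✓ (first branch holds)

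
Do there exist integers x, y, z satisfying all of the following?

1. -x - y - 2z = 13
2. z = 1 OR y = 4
Yes

Take x = 0, y = -15, z = 1. Substituting into each constraint:
  (1) 0 + 15 - 2(1) = 13 ✓
  (2) z = 1, target 1 ✓ (first branch holds)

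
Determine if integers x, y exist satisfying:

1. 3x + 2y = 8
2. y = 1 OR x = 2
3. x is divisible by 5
No

The full constraint system is jointly infeasible over the integers. Each constraint and what it forces:

  - 3x + 2y = 8: is a linear equation tying the variables together
  - y = 1 OR x = 2: forces a choice: either y = 1 or x = 2
  - x is divisible by 5: restricts x to multiples of 5

Split on the disjunction (y = 1 OR x = 2):
  • If y = 1: with y = 1, writing x = 5x', every remaining term of the linear equation is divisible by 15, so the left side is ≡ 0 (mod 15); but the right side 6 ≡ 6 (mod 15). No integers can satisfy it.
  • If x = 2: this contradicts the divisibility constraint — 2 is not a multiple of 5.
Both branches are infeasible, so the system has no integer solution.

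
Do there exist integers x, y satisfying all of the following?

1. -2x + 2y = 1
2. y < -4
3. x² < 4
No

Even the single constraint (-2x + 2y = 1) is infeasible over the integers.

  - -2x + 2y = 1: every term on the left is divisible by 2, so the LHS ≡ 0 (mod 2), but the RHS 1 is not — no integer solution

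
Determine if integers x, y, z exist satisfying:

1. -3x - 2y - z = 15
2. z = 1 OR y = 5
Yes

Take x = -6, y = 1, z = 1. Substituting into each constraint:
  (1) -3(-6) - 2(1) + (-1) = 15 ✓
  (2) z = 1, target 1 ✓ (first branch holds)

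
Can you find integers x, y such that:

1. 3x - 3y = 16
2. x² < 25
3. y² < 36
No

Even the single constraint (3x - 3y = 16) is infeasible over the integers.

  - 3x - 3y = 16: every term on the left is divisible by 3, so the LHS ≡ 0 (mod 3), but the RHS 16 is not — no integer solution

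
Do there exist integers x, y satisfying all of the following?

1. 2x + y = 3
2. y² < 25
Yes

Take x = 0, y = 3. Substituting into each constraint:
  (1) 2(0) + 3 = 3 ✓
  (2) y² = (3)² = 9, and 9 < 25 ✓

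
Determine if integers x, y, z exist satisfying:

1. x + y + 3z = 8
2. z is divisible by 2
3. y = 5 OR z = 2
Yes

Take x = 3, y = 5, z = 0. Substituting into each constraint:
  (1) 3 + 5 + 3(0) = 8 ✓
  (2) 0 = 2 × 0, remainder 0 ✓
  (3) y = 5, target 5 ✓ (first branch holds)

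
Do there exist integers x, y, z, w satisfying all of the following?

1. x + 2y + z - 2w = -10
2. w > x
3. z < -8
Yes

Take x = -1, y = 0, z = -9, w = 0. Substituting into each constraint:
  (1) (-1) + 2(0) + (-9) - 2(0) = -10 ✓
  (2) 0 > -1 ✓
  (3) -9 < -8 ✓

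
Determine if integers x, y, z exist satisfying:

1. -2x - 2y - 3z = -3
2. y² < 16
Yes

Take x = 0, y = 0, z = 1. Substituting into each constraint:
  (1) -2(0) - 2(0) - 3(1) = -3 ✓
  (2) y² = (0)² = 0, and 0 < 16 ✓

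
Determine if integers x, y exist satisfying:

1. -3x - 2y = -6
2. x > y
Yes

Take x = 2, y = 0. Substituting into each constraint:
  (1) -3(2) - 2(0) = -6 ✓
  (2) 2 > 0 ✓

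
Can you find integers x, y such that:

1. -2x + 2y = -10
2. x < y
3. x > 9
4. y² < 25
No

A contradictory subset is {-2x + 2y = -10, x < y}. No integer assignment can satisfy these jointly:

  - -2x + 2y = -10: is a linear equation tying the variables together
  - x < y: bounds one variable relative to another variable

From the equation, x − y = 5, i.e. y − x = -5; but y > x requires y − x ≥ 1. Contradiction.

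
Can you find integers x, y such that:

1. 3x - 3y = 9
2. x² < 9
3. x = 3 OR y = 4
No

The full constraint system is jointly infeasible over the integers. Each constraint and what it forces:

  - 3x - 3y = 9: is a linear equation tying the variables together
  - x² < 9: restricts x to |x| ≤ 2
  - x = 3 OR y = 4: forces a choice: either x = 3 or y = 4

Split on the disjunction (x = 3 OR y = 4):
  • If x = 3: this contradicts x² < 9, which requires |x| ≤ 2.
  • If y = 4: the equation forces x = 7, but x² < 9 requires |x| ≤ 2.
Both branches are infeasible, so the system has no integer solution.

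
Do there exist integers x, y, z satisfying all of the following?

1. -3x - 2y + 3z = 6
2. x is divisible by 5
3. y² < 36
Yes

Take x = 0, y = 0, z = 2. Substituting into each constraint:
  (1) -3(0) - 2(0) + 3(2) = 6 ✓
  (2) 0 = 5 × 0, remainder 0 ✓
  (3) y² = (0)² = 0, and 0 < 36 ✓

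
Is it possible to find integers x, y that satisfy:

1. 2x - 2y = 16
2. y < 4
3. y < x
Yes

Take x = 0, y = -8. Substituting into each constraint:
  (1) 2(0) - 2(-8) = 16 ✓
  (2) -8 < 4 ✓
  (3) -8 < 0 ✓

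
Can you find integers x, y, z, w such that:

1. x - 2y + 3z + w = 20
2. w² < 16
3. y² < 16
Yes

Take x = 0, y = 2, z = 8, w = 0. Substituting into each constraint:
  (1) 0 - 2(2) + 3(8) + 0 = 20 ✓
  (2) w² = (0)² = 0, and 0 < 16 ✓
  (3) y² = (2)² = 4, and 4 < 16 ✓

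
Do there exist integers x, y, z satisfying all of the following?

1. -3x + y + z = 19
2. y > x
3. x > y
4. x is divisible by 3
No

A contradictory subset is {y > x, x > y}. No integer assignment can satisfy these jointly:

  - y > x: bounds one variable relative to another variable
  - x > y: bounds one variable relative to another variable

Direct contradiction: y > x and x > y cannot both hold.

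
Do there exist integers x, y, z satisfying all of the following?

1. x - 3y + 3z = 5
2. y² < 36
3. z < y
Yes

Take x = 8, y = 0, z = -1. Substituting into each constraint:
  (1) 8 - 3(0) + 3(-1) = 5 ✓
  (2) y² = (0)² = 0, and 0 < 36 ✓
  (3) -1 < 0 ✓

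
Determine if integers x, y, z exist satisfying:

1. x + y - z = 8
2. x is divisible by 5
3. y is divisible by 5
Yes

Take x = 0, y = 0, z = -8. Substituting into each constraint:
  (1) 0 + 0 + 8 = 8 ✓
  (2) 0 = 5 × 0, remainder 0 ✓
  (3) 0 = 5 × 0, remainder 0 ✓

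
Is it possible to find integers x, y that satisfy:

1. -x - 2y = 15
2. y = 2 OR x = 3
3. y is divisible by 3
Yes

Take x = 3, y = -9. Substituting into each constraint:
  (1) (-3) - 2(-9) = 15 ✓
  (2) x = 3, target 3 ✓ (second branch holds)
  (3) -9 = 3 × -3, remainder 0 ✓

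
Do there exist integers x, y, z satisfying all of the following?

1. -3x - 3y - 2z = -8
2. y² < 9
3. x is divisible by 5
Yes

Take x = 0, y = 0, z = 4. Substituting into each constraint:
  (1) -3(0) - 3(0) - 2(4) = -8 ✓
  (2) y² = (0)² = 0, and 0 < 9 ✓
  (3) 0 = 5 × 0, remainder 0 ✓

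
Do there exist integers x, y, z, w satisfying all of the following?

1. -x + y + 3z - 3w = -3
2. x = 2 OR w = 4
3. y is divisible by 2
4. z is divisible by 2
Yes

Take x = -9, y = 0, z = 0, w = 4. Substituting into each constraint:
  (1) 9 + 0 + 3(0) - 3(4) = -3 ✓
  (2) w = 4, target 4 ✓ (second branch holds)
  (3) 0 = 2 × 0, remainder 0 ✓
  (4) 0 = 2 × 0, remainder 0 ✓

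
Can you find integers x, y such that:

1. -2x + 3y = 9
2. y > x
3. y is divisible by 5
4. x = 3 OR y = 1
Yes

Take x = 3, y = 5. Substituting into each constraint:
  (1) -2(3) + 3(5) = 9 ✓
  (2) 5 > 3 ✓
  (3) 5 = 5 × 1, remainder 0 ✓
  (4) x = 3, target 3 ✓ (first branch holds)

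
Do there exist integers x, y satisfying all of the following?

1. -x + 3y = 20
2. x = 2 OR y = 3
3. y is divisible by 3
Yes

Take x = -11, y = 3. Substituting into each constraint:
  (1) 11 + 3(3) = 20 ✓
  (2) y = 3, target 3 ✓ (second branch holds)
  (3) 3 = 3 × 1, remainder 0 ✓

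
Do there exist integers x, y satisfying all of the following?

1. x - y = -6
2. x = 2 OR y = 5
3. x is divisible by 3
No

The full constraint system is jointly infeasible over the integers. Each constraint and what it forces:

  - x - y = -6: is a linear equation tying the variables together
  - x = 2 OR y = 5: forces a choice: either x = 2 or y = 5
  - x is divisible by 3: restricts x to multiples of 3

Split on the disjunction (x = 2 OR y = 5):
  • If x = 2: this contradicts the divisibility constraint — 2 is not a multiple of 3.
  • If y = 5: with y = 5, writing x = 3x', every remaining term of the linear equation is divisible by 3, so the left side is ≡ 0 (mod 3); but the right side -1 ≡ 2 (mod 3). No integers can satisfy it.
Both branches are infeasible, so the system has no integer solution.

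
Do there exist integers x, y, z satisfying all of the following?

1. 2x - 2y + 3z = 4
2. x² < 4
Yes

Take x = 0, y = -2, z = 0. Substituting into each constraint:
  (1) 2(0) - 2(-2) + 3(0) = 4 ✓
  (2) x² = (0)² = 0, and 0 < 4 ✓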